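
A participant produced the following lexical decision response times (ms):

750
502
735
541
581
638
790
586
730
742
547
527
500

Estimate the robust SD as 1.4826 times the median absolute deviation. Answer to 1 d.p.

Sorted: 500, 502, 527, 541, 547, 581, 586, 638, 730, 735, 742, 750, 790 → median = 586
|x − 586| sorted: 0, 5, 39, 45, 52, 59, 84, 86, 144, 149, 156, 164, 204 → MAD = 84
Robust SD ≈ 1.4826 × 84 = 124.538

124.5 ms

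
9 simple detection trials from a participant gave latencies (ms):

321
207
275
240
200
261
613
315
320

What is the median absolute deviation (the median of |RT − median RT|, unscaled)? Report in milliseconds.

45 ms

Sorted: 200, 207, 240, 261, 275, 315, 320, 321, 613 → median = 275
|x − 275|: 46, 68, 0, 35, 75, 14, 338, 40, 45
Sorted deviations: 0, 14, 35, 40, 45, 46, 68, 75, 338 → MAD = 45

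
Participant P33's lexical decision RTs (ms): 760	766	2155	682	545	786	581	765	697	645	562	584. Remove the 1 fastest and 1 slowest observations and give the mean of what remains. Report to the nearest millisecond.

683 ms

Sorted: 545, 562, 581, 584, 645, 682, 697, 760, 765, 766, 786, 2155
Drop lowest 1 (545) and highest 1 (2155)
Remaining (n=10): Σ = 6828, mean = 6828/10 = 682.800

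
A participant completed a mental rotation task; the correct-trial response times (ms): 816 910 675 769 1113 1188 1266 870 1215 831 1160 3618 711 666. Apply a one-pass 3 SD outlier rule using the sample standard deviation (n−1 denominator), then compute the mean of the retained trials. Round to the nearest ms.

n = 14, ΣRT = 15808, M = 1129.143
Σ(x−M)² = 7252607.71; s = √(7252607.71/13) = 746.922
Cutoffs: 1129.143 ± 3·746.922 → [-1111.6, 3369.9]
Outside: 3618 → excluded.
Retained (n=13): Σ = 12190, mean = 12190/13 = 937.692

938 ms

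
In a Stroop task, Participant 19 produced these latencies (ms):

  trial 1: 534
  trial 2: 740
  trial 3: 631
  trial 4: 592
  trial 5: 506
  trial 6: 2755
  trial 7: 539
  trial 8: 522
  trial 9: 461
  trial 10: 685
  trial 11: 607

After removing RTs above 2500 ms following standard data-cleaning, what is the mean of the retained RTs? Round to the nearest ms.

Excluded: 2755
Retained (n=10): Σ = 5817
Mean = 5817/10 = 581.7000

582 ms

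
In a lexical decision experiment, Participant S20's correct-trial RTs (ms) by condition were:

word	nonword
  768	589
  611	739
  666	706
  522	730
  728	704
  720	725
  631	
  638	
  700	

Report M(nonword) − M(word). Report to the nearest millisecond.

34 ms

M(word) = 5984/9 = 664.889
M(nonword) = 4193/6 = 698.833
Difference = 698.833 − 664.889 = 33.944 ms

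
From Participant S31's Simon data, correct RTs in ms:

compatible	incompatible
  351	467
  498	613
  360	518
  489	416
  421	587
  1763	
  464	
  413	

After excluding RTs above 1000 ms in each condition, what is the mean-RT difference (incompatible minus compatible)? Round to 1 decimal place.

compatible: exclude 1763
M(compatible) = 2996/7 = 428.000
M(incompatible) = 2601/5 = 520.200
Difference = 520.200 − 428.000 = 92.200 ms

92.2 ms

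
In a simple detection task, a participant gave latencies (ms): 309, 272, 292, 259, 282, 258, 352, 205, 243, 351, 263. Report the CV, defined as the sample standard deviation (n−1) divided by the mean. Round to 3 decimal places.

n = 11, Σ = 3086, M = 280.5455
Σ(x−M)² = 19482.727; s = √(19482.727/10) = 44.1392
CV = 44.1392 / 280.5455 = 0.15733

0.157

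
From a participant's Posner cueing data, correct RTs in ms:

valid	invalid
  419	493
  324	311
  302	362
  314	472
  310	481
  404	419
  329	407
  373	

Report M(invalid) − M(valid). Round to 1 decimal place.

M(valid) = 2775/8 = 346.875
M(invalid) = 2945/7 = 420.714
Difference = 420.714 − 346.875 = 73.839 ms

73.8 ms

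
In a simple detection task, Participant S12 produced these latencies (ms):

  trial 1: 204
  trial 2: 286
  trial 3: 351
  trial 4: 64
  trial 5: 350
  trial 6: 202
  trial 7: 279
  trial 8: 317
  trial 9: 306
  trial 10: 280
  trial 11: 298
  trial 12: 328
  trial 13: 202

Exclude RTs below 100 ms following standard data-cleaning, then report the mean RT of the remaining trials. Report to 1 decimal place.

Excluded: 64
Retained (n=12): Σ = 3403
Mean = 3403/12 = 283.5833

283.6 ms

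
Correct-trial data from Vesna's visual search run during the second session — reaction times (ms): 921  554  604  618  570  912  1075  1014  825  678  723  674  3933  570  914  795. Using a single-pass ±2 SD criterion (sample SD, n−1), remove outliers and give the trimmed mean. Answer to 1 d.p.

n = 16, ΣRT = 15380, M = 961.250
Σ(x−M)² = 9836461.00; s = √(9836461.00/15) = 809.793
Cutoffs: 961.250 ± 2·809.793 → [-658.3, 2580.8]
Outside: 3933 → excluded.
Retained (n=15): Σ = 11447, mean = 11447/15 = 763.133

763.1 ms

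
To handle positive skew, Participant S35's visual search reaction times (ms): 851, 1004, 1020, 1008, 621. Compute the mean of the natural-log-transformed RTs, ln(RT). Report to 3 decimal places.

ln(RT): 6.7464, 6.9117, 6.9276, 6.9157, 6.4313
Σ ln(RT) = 33.9328
Mean = 33.9328/5 = 6.78655

6.787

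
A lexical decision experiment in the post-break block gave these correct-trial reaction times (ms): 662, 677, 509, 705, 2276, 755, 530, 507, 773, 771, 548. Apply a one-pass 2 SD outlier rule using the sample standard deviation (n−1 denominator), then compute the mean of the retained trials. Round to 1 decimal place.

643.7 ms

n = 11, ΣRT = 8713, M = 792.091
Σ(x−M)² = 2531614.91; s = √(2531614.91/10) = 503.152
Cutoffs: 792.091 ± 2·503.152 → [-214.2, 1798.4]
Outside: 2276 → excluded.
Retained (n=10): Σ = 6437, mean = 6437/10 = 643.700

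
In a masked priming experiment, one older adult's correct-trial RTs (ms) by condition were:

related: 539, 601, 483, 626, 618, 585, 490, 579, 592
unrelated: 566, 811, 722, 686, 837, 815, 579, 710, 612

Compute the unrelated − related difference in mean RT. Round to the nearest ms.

M(related) = 5113/9 = 568.111
M(unrelated) = 6338/9 = 704.222
Difference = 704.222 − 568.111 = 136.111 ms

136 ms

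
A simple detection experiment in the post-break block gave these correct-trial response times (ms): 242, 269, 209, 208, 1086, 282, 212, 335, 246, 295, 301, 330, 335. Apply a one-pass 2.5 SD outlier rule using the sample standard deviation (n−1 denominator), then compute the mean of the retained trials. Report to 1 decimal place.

272.0 ms

n = 13, ΣRT = 4350, M = 334.615
Σ(x−M)² = 637649.08; s = √(637649.08/12) = 230.516
Cutoffs: 334.615 ± 2.5·230.516 → [-241.7, 910.9]
Outside: 1086 → excluded.
Retained (n=12): Σ = 3264, mean = 3264/12 = 272.000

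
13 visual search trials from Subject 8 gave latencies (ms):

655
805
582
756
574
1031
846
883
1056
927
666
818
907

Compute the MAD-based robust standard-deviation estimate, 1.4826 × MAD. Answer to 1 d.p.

161.6 ms

Sorted: 574, 582, 655, 666, 756, 805, 818, 846, 883, 907, 927, 1031, 1056 → median = 818
|x − 818| sorted: 0, 13, 28, 62, 65, 89, 109, 152, 163, 213, 236, 238, 244 → MAD = 109
Robust SD ≈ 1.4826 × 109 = 161.603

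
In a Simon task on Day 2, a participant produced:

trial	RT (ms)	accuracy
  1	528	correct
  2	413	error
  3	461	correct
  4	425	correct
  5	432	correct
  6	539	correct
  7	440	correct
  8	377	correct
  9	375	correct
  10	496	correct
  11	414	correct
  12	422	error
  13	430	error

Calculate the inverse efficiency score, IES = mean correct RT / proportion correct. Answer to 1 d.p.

583.3 ms

Correct trials (n=10): 528, 461, 425, 432, 539, 440, 377, 375, 496, 414
Mean correct RT = 4487/10 = 448.7000 ms
Proportion correct = 10/13
IES = 448.7000 / (10/13) = 583.310 ms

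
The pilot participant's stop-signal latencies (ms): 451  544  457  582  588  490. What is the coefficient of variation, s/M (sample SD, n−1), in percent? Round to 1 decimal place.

n = 6, Σ = 3112, M = 518.6667
Σ(x−M)² = 18663.333; s = √(18663.333/5) = 61.0956
CV = 61.0956 / 518.6667 = 0.11779 = 11.779%

11.8%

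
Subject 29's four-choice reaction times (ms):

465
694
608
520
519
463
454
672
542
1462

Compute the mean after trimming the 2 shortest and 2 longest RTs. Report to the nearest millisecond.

Sorted: 454, 463, 465, 519, 520, 542, 608, 672, 694, 1462
Drop lowest 2 (454, 463) and highest 2 (694, 1462)
Remaining (n=6): Σ = 3326, mean = 3326/6 = 554.333

554 ms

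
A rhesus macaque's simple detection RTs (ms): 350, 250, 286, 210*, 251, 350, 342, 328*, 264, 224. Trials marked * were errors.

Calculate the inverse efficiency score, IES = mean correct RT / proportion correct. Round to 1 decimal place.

Correct trials (n=8): 350, 250, 286, 251, 350, 342, 264, 224
Mean correct RT = 2317/8 = 289.6250 ms
Proportion correct = 8/10
IES = 289.6250 / (8/10) = 362.031 ms

362.0 ms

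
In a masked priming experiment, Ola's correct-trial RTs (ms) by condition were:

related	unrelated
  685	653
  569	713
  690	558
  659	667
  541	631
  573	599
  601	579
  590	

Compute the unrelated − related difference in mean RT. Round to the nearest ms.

M(related) = 4908/8 = 613.500
M(unrelated) = 4400/7 = 628.571
Difference = 628.571 − 613.500 = 15.071 ms

15 ms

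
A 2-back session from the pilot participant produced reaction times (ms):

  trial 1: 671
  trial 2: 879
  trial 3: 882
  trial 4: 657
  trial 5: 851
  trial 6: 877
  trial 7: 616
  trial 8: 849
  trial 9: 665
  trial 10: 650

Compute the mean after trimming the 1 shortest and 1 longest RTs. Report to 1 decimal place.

Sorted: 616, 650, 657, 665, 671, 849, 851, 877, 879, 882
Drop lowest 1 (616) and highest 1 (882)
Remaining (n=8): Σ = 6099, mean = 6099/8 = 762.375

762.4 ms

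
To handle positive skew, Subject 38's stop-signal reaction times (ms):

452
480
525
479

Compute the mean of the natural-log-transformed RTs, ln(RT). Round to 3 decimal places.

ln(RT): 6.1137, 6.1738, 6.2634, 6.1717
Σ ln(RT) = 24.7226
Mean = 24.7226/4 = 6.18064

6.181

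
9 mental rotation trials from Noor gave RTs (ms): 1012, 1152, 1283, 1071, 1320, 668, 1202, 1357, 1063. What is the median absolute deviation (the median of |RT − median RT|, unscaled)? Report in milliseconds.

131 ms

Sorted: 668, 1012, 1063, 1071, 1152, 1202, 1283, 1320, 1357 → median = 1152
|x − 1152|: 140, 0, 131, 81, 168, 484, 50, 205, 89
Sorted deviations: 0, 50, 81, 89, 131, 140, 168, 205, 484 → MAD = 131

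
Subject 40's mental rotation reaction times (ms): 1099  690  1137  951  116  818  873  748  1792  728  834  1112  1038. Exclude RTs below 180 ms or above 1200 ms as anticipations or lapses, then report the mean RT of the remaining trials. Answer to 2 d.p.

Excluded: 116, 1792
Retained (n=11): Σ = 10028
Mean = 10028/11 = 911.6364

911.64 ms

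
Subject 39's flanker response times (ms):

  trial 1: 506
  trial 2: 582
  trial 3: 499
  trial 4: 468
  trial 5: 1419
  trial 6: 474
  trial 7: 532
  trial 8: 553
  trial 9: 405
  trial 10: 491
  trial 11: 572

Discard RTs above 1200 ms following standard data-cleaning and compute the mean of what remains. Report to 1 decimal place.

Excluded: 1419
Retained (n=10): Σ = 5082
Mean = 5082/10 = 508.2000

508.2 ms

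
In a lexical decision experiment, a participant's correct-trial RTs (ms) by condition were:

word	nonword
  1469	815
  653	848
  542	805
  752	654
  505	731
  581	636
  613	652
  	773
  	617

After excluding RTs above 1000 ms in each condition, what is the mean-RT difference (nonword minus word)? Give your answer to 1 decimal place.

118.0 ms

word: exclude 1469
M(word) = 3646/6 = 607.667
M(nonword) = 6531/9 = 725.667
Difference = 725.667 − 607.667 = 118.000 ms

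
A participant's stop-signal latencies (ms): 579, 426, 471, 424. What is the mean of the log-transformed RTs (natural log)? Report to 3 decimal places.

6.155

ln(RT): 6.3613, 6.0544, 6.1549, 6.0497
Σ ln(RT) = 24.6203
Mean = 24.6203/4 = 6.15508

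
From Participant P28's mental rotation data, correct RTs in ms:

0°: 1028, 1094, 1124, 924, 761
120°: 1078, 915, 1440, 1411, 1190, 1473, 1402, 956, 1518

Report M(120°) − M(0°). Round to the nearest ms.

279 ms

M(0°) = 4931/5 = 986.200
M(120°) = 11383/9 = 1264.778
Difference = 1264.778 − 986.200 = 278.578 ms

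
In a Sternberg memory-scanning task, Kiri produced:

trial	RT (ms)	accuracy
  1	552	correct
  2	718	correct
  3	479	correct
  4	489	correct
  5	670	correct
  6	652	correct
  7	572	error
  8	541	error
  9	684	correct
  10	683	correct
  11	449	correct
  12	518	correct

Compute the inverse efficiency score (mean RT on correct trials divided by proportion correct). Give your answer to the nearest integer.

Correct trials (n=10): 552, 718, 479, 489, 670, 652, 684, 683, 449, 518
Mean correct RT = 5894/10 = 589.4000 ms
Proportion correct = 10/12
IES = 589.4000 / (10/12) = 707.280 ms

707 ms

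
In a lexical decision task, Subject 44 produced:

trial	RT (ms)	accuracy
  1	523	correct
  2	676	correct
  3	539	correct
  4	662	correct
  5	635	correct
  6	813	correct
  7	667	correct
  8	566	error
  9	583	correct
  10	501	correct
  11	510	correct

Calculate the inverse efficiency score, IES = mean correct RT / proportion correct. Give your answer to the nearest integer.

672 ms

Correct trials (n=10): 523, 676, 539, 662, 635, 813, 667, 583, 501, 510
Mean correct RT = 6109/10 = 610.9000 ms
Proportion correct = 10/11
IES = 610.9000 / (10/11) = 671.990 ms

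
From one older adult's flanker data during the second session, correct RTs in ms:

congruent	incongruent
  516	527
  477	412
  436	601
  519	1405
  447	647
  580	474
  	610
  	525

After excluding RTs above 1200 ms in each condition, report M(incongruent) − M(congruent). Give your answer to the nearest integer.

46 ms

incongruent: exclude 1405
M(congruent) = 2975/6 = 495.833
M(incongruent) = 3796/7 = 542.286
Difference = 542.286 − 495.833 = 46.452 ms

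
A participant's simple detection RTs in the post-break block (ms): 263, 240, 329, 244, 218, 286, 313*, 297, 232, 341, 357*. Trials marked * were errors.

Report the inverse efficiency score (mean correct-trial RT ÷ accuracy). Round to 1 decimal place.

332.7 ms

Correct trials (n=9): 263, 240, 329, 244, 218, 286, 297, 232, 341
Mean correct RT = 2450/9 = 272.2222 ms
Proportion correct = 9/11
IES = 272.2222 / (9/11) = 332.716 ms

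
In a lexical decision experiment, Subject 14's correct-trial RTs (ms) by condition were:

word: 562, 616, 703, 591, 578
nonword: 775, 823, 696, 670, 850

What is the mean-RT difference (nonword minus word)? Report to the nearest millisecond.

153 ms

M(word) = 3050/5 = 610.000
M(nonword) = 3814/5 = 762.800
Difference = 762.800 − 610.000 = 152.800 ms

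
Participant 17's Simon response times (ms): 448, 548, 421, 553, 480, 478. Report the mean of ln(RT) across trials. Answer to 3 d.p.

6.185

ln(RT): 6.1048, 6.3063, 6.0426, 6.3154, 6.1738, 6.1696
Σ ln(RT) = 37.1125
Mean = 37.1125/6 = 6.18541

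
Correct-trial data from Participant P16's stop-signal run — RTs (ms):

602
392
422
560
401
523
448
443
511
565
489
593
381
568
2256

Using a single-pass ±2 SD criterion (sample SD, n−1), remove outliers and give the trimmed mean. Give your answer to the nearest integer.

n = 15, ΣRT = 9154, M = 610.267
Σ(x−M)² = 2981090.93; s = √(2981090.93/14) = 461.449
Cutoffs: 610.267 ± 2·461.449 → [-312.6, 1533.2]
Outside: 2256 → excluded.
Retained (n=14): Σ = 6898, mean = 6898/14 = 492.714

493 ms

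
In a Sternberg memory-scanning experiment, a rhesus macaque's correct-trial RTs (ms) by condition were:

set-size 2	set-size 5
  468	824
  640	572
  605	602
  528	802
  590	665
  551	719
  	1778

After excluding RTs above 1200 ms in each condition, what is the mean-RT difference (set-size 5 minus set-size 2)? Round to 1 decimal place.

133.7 ms

set-size 5: exclude 1778
M(set-size 2) = 3382/6 = 563.667
M(set-size 5) = 4184/6 = 697.333
Difference = 697.333 − 563.667 = 133.667 ms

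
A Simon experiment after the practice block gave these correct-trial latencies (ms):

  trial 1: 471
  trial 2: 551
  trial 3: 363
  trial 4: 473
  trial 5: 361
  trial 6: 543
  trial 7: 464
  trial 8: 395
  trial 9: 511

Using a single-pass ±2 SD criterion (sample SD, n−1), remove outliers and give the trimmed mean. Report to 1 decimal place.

459.1 ms

n = 9, ΣRT = 4132, M = 459.111
Σ(x−M)² = 41504.89; s = √(41504.89/8) = 72.029
Cutoffs: 459.111 ± 2·72.029 → [315.1, 603.2]
No RTs fall outside the cutoffs; all 9 retained. Mean = 4132/9 = 459.111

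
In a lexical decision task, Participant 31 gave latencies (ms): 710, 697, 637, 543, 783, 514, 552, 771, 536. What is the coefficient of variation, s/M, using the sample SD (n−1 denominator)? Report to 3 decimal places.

n = 9, Σ = 5743, M = 638.1111
Σ(x−M)² = 89580.889; s = √(89580.889/8) = 105.8188
CV = 105.8188 / 638.1111 = 0.16583

0.166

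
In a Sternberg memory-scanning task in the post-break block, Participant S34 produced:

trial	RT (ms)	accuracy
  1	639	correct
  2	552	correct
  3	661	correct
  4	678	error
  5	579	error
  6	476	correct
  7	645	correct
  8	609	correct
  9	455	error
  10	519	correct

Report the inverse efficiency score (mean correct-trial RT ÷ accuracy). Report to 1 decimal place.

836.9 ms

Correct trials (n=7): 639, 552, 661, 476, 645, 609, 519
Mean correct RT = 4101/7 = 585.8571 ms
Proportion correct = 7/10
IES = 585.8571 / (7/10) = 836.939 ms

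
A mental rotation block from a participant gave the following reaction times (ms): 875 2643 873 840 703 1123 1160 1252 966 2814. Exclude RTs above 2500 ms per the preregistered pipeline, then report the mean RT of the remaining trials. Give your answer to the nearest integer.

Excluded: 2643, 2814
Retained (n=8): Σ = 7792
Mean = 7792/8 = 974.0000

974 ms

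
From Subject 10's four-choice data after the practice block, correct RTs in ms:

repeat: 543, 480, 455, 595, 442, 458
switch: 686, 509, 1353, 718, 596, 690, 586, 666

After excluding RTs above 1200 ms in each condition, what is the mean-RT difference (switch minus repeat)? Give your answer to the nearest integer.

switch: exclude 1353
M(repeat) = 2973/6 = 495.500
M(switch) = 4451/7 = 635.857
Difference = 635.857 − 495.500 = 140.357 ms

140 ms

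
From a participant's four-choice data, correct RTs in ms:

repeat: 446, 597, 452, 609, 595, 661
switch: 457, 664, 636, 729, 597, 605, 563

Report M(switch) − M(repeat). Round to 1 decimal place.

47.3 ms

M(repeat) = 3360/6 = 560.000
M(switch) = 4251/7 = 607.286
Difference = 607.286 − 560.000 = 47.286 ms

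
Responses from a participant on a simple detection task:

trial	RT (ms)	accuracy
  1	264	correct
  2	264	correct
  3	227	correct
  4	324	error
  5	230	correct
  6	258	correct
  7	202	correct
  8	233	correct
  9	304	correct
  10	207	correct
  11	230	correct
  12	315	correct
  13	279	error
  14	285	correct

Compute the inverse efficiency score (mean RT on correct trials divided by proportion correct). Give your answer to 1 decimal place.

293.5 ms

Correct trials (n=12): 264, 264, 227, 230, 258, 202, 233, 304, 207, 230, 315, 285
Mean correct RT = 3019/12 = 251.5833 ms
Proportion correct = 12/14
IES = 251.5833 / (12/14) = 293.514 ms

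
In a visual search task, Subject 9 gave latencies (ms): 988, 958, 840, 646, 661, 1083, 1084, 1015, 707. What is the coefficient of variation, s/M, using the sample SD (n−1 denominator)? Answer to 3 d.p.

n = 9, Σ = 7982, M = 886.8889
Σ(x−M)² = 252616.889; s = √(252616.889/8) = 177.6995
CV = 177.6995 / 886.8889 = 0.20036

0.200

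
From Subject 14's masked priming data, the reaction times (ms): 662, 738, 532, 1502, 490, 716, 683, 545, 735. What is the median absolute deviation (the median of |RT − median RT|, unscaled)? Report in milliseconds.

55 ms

Sorted: 490, 532, 545, 662, 683, 716, 735, 738, 1502 → median = 683
|x − 683|: 21, 55, 151, 819, 193, 33, 0, 138, 52
Sorted deviations: 0, 21, 33, 52, 55, 138, 151, 193, 819 → MAD = 55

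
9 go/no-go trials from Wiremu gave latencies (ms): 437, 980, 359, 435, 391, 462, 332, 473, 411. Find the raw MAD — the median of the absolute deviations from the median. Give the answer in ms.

38 ms

Sorted: 332, 359, 391, 411, 435, 437, 462, 473, 980 → median = 435
|x − 435|: 2, 545, 76, 0, 44, 27, 103, 38, 24
Sorted deviations: 0, 2, 24, 27, 38, 44, 76, 103, 545 → MAD = 38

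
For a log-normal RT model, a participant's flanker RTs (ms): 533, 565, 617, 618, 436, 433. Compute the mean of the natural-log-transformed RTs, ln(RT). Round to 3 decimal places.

6.269

ln(RT): 6.2785, 6.3368, 6.4249, 6.4265, 6.0776, 6.0707
Σ ln(RT) = 37.6151
Mean = 37.6151/6 = 6.26918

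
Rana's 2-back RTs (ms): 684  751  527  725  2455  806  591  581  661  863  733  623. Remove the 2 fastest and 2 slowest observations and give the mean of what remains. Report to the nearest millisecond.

Sorted: 527, 581, 591, 623, 661, 684, 725, 733, 751, 806, 863, 2455
Drop lowest 2 (527, 581) and highest 2 (863, 2455)
Remaining (n=8): Σ = 5574, mean = 5574/8 = 696.750

697 ms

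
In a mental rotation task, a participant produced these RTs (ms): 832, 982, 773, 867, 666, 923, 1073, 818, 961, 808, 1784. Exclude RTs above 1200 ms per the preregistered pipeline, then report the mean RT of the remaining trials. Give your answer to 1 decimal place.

Excluded: 1784
Retained (n=10): Σ = 8703
Mean = 8703/10 = 870.3000

870.3 ms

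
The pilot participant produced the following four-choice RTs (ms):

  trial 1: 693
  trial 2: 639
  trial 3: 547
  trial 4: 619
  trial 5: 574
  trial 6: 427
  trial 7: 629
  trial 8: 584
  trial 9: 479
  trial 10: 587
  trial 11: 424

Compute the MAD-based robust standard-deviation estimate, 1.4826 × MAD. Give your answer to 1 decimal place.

Sorted: 424, 427, 479, 547, 574, 584, 587, 619, 629, 639, 693 → median = 584
|x − 584| sorted: 0, 3, 10, 35, 37, 45, 55, 105, 109, 157, 160 → MAD = 45
Robust SD ≈ 1.4826 × 45 = 66.717

66.7 ms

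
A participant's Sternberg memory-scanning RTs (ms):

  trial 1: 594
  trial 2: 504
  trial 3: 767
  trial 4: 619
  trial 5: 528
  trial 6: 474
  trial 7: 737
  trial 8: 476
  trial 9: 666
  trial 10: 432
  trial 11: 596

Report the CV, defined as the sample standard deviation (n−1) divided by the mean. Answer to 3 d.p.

n = 11, Σ = 6393, M = 581.1818
Σ(x−M)² = 121407.636; s = √(121407.636/10) = 110.1851
CV = 110.1851 / 581.1818 = 0.18959

0.190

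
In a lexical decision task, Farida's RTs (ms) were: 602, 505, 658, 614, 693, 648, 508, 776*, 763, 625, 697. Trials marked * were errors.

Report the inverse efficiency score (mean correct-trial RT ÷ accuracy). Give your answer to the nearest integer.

Correct trials (n=10): 602, 505, 658, 614, 693, 648, 508, 763, 625, 697
Mean correct RT = 6313/10 = 631.3000 ms
Proportion correct = 10/11
IES = 631.3000 / (10/11) = 694.430 ms

694 ms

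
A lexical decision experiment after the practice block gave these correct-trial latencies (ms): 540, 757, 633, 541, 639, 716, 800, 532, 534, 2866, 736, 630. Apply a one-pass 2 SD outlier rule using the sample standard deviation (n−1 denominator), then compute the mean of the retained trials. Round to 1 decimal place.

n = 12, ΣRT = 9924, M = 827.000
Σ(x−M)² = 4632580.00; s = √(4632580.00/11) = 648.956
Cutoffs: 827.000 ± 2·648.956 → [-470.9, 2124.9]
Outside: 2866 → excluded.
Retained (n=11): Σ = 7058, mean = 7058/11 = 641.636

641.6 ms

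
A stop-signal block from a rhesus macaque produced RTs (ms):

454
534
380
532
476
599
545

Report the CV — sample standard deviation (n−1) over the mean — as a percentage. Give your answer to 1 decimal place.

14.3%

n = 7, Σ = 3520, M = 502.8571
Σ(x−M)² = 31040.857; s = √(31040.857/6) = 71.9269
CV = 71.9269 / 502.8571 = 0.14304 = 14.304%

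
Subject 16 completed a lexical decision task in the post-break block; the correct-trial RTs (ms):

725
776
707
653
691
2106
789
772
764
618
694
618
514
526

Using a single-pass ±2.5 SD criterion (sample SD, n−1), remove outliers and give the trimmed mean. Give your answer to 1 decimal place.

680.5 ms

n = 14, ΣRT = 10953, M = 782.357
Σ(x−M)² = 1986175.21; s = √(1986175.21/13) = 390.874
Cutoffs: 782.357 ± 2.5·390.874 → [-194.8, 1759.5]
Outside: 2106 → excluded.
Retained (n=13): Σ = 8847, mean = 8847/13 = 680.538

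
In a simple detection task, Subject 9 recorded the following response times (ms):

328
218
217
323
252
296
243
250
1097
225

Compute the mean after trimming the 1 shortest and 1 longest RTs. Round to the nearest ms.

267 ms

Sorted: 217, 218, 225, 243, 250, 252, 296, 323, 328, 1097
Drop lowest 1 (217) and highest 1 (1097)
Remaining (n=8): Σ = 2135, mean = 2135/8 = 266.875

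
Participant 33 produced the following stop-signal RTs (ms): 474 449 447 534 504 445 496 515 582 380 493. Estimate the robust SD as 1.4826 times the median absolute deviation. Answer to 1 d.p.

60.8 ms

Sorted: 380, 445, 447, 449, 474, 493, 496, 504, 515, 534, 582 → median = 493
|x − 493| sorted: 0, 3, 11, 19, 22, 41, 44, 46, 48, 89, 113 → MAD = 41
Robust SD ≈ 1.4826 × 41 = 60.787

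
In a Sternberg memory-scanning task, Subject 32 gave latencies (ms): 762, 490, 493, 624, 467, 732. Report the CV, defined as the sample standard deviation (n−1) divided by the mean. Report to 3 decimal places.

0.220

n = 6, Σ = 3568, M = 594.6667
Σ(x−M)² = 85311.333; s = √(85311.333/5) = 130.6226
CV = 130.6226 / 594.6667 = 0.21966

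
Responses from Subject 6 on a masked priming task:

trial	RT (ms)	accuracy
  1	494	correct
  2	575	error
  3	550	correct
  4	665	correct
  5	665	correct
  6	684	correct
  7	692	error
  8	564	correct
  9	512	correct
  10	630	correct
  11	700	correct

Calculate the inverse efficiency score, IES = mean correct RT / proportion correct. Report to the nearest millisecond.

742 ms

Correct trials (n=9): 494, 550, 665, 665, 684, 564, 512, 630, 700
Mean correct RT = 5464/9 = 607.1111 ms
Proportion correct = 9/11
IES = 607.1111 / (9/11) = 742.025 ms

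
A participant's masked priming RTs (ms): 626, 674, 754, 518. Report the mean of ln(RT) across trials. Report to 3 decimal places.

6.457

ln(RT): 6.4394, 6.5132, 6.6254, 6.2500
Σ ln(RT) = 25.8279
Mean = 25.8279/4 = 6.45699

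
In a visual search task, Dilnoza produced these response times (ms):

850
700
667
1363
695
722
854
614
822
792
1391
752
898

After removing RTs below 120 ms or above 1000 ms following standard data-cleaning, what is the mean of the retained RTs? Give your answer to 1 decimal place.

Excluded: 1363, 1391
Retained (n=11): Σ = 8366
Mean = 8366/11 = 760.5455

760.5 ms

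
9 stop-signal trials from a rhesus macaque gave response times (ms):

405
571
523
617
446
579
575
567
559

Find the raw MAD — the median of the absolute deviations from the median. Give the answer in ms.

Sorted: 405, 446, 523, 559, 567, 571, 575, 579, 617 → median = 567
|x − 567|: 162, 4, 44, 50, 121, 12, 8, 0, 8
Sorted deviations: 0, 4, 8, 8, 12, 44, 50, 121, 162 → MAD = 12

12 ms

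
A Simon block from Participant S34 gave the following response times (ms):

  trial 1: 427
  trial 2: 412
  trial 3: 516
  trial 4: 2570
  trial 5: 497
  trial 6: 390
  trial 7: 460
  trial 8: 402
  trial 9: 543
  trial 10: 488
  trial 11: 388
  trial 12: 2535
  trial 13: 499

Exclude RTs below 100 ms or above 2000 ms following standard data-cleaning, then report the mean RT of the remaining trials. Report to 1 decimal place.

Excluded: 2535, 2570
Retained (n=11): Σ = 5022
Mean = 5022/11 = 456.5455

456.5 ms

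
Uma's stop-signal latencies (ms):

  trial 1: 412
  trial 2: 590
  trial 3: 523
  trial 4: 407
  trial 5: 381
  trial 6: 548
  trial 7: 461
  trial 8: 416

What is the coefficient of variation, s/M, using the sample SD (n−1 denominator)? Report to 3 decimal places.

0.165

n = 8, Σ = 3738, M = 467.2500
Σ(x−M)² = 41483.500; s = √(41483.500/7) = 76.9819
CV = 76.9819 / 467.2500 = 0.16476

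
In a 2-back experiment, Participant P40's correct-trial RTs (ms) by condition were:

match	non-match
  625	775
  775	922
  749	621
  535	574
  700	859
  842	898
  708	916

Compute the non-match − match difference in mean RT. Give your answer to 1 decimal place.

M(match) = 4934/7 = 704.857
M(non-match) = 5565/7 = 795.000
Difference = 795.000 − 704.857 = 90.143 ms

90.1 ms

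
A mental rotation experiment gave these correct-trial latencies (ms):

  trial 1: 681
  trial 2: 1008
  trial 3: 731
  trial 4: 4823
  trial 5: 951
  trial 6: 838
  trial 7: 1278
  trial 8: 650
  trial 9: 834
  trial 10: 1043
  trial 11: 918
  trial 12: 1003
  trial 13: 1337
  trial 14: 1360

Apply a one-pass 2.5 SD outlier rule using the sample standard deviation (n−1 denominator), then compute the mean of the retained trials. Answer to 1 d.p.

n = 14, ΣRT = 17455, M = 1246.786
Σ(x−M)² = 14444606.36; s = √(14444606.36/13) = 1054.098
Cutoffs: 1246.786 ± 2.5·1054.098 → [-1388.5, 3882.0]
Outside: 4823 → excluded.
Retained (n=13): Σ = 12632, mean = 12632/13 = 971.692

971.7 ms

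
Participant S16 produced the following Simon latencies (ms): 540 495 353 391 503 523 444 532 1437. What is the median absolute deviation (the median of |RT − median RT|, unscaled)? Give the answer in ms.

37 ms

Sorted: 353, 391, 444, 495, 503, 523, 532, 540, 1437 → median = 503
|x − 503|: 37, 8, 150, 112, 0, 20, 59, 29, 934
Sorted deviations: 0, 8, 20, 29, 37, 59, 112, 150, 934 → MAD = 37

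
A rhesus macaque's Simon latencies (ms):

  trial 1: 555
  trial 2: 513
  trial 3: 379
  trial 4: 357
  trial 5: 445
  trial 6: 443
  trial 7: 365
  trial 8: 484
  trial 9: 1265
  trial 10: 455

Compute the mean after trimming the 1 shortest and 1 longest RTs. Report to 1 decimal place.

454.9 ms

Sorted: 357, 365, 379, 443, 445, 455, 484, 513, 555, 1265
Drop lowest 1 (357) and highest 1 (1265)
Remaining (n=8): Σ = 3639, mean = 3639/8 = 454.875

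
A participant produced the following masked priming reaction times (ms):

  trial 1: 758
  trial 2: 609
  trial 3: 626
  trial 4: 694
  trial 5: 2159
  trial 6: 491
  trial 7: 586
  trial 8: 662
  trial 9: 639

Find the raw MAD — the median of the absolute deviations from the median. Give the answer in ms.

Sorted: 491, 586, 609, 626, 639, 662, 694, 758, 2159 → median = 639
|x − 639|: 119, 30, 13, 55, 1520, 148, 53, 23, 0
Sorted deviations: 0, 13, 23, 30, 53, 55, 119, 148, 1520 → MAD = 53

53 ms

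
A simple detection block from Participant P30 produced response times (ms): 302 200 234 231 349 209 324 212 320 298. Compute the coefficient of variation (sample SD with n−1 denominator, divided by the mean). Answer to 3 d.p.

0.209

n = 10, Σ = 2679, M = 267.9000
Σ(x−M)² = 28222.900; s = √(28222.900/9) = 55.9989
CV = 55.9989 / 267.9000 = 0.20903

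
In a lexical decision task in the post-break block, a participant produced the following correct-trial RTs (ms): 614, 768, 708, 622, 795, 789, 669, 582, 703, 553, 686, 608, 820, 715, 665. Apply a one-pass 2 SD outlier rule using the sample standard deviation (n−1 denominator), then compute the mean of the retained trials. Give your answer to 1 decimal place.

686.5 ms

n = 15, ΣRT = 10297, M = 686.467
Σ(x−M)² = 93379.73; s = √(93379.73/14) = 81.670
Cutoffs: 686.467 ± 2·81.670 → [523.1, 849.8]
No RTs fall outside the cutoffs; all 15 retained. Mean = 10297/15 = 686.467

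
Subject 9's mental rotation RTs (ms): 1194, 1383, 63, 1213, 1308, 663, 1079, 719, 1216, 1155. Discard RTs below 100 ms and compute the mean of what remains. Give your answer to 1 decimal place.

1103.3 ms

Excluded: 63
Retained (n=9): Σ = 9930
Mean = 9930/9 = 1103.3333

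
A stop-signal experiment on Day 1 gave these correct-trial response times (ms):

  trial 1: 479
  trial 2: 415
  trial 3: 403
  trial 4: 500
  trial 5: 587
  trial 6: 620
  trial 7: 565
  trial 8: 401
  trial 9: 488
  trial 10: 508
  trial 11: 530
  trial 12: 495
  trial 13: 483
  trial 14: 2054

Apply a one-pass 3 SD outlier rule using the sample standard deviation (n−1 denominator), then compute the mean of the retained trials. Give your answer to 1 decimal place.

n = 14, ΣRT = 8528, M = 609.143
Σ(x−M)² = 2302637.71; s = √(2302637.71/13) = 420.863
Cutoffs: 609.143 ± 3·420.863 → [-653.4, 1871.7]
Outside: 2054 → excluded.
Retained (n=13): Σ = 6474, mean = 6474/13 = 498.000

498.0 ms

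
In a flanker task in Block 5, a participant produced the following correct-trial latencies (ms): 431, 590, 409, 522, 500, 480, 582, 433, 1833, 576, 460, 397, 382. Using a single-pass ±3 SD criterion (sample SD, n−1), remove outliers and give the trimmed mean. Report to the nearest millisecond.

n = 13, ΣRT = 7595, M = 584.231
Σ(x−M)² = 1749804.31; s = √(1749804.31/12) = 381.860
Cutoffs: 584.231 ± 3·381.860 → [-561.3, 1729.8]
Outside: 1833 → excluded.
Retained (n=12): Σ = 5762, mean = 5762/12 = 480.167

480 ms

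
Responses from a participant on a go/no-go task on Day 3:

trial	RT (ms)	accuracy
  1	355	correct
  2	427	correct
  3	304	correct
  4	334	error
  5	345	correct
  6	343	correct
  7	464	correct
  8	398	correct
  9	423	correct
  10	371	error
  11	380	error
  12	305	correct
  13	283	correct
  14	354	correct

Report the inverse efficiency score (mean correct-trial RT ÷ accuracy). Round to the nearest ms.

463 ms

Correct trials (n=11): 355, 427, 304, 345, 343, 464, 398, 423, 305, 283, 354
Mean correct RT = 4001/11 = 363.7273 ms
Proportion correct = 11/14
IES = 363.7273 / (11/14) = 462.926 ms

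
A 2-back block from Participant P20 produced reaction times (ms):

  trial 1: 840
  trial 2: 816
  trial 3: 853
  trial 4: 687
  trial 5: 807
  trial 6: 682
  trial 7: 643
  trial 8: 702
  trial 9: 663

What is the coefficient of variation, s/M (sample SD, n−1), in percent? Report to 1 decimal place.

11.2%

n = 9, Σ = 6693, M = 743.6667
Σ(x−M)² = 55868.000; s = √(55868.000/8) = 83.5673
CV = 83.5673 / 743.6667 = 0.11237 = 11.237%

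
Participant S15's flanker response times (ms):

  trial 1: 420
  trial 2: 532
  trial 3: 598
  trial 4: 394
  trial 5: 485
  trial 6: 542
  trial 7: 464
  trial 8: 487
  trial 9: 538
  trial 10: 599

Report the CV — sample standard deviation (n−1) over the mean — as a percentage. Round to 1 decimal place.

13.6%

n = 10, Σ = 5059, M = 505.9000
Σ(x−M)² = 42614.900; s = √(42614.900/9) = 68.8113
CV = 68.8113 / 505.9000 = 0.13602 = 13.602%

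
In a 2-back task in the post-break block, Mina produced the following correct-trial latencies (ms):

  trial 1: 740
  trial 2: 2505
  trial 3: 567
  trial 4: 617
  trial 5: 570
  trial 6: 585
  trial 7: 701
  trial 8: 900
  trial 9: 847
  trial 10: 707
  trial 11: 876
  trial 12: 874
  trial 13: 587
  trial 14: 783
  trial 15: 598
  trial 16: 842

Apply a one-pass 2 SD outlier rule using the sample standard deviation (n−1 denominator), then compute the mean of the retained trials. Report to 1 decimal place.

719.6 ms

n = 16, ΣRT = 13299, M = 831.188
Σ(x−M)² = 3212102.44; s = √(3212102.44/15) = 462.753
Cutoffs: 831.188 ± 2·462.753 → [-94.3, 1756.7]
Outside: 2505 → excluded.
Retained (n=15): Σ = 10794, mean = 10794/15 = 719.600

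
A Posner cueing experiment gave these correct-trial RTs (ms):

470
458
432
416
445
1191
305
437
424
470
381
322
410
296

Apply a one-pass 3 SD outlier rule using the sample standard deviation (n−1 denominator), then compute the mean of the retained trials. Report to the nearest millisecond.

n = 14, ΣRT = 6457, M = 461.214
Σ(x−M)² = 618020.36; s = √(618020.36/13) = 218.037
Cutoffs: 461.214 ± 3·218.037 → [-192.9, 1115.3]
Outside: 1191 → excluded.
Retained (n=13): Σ = 5266, mean = 5266/13 = 405.077

405 ms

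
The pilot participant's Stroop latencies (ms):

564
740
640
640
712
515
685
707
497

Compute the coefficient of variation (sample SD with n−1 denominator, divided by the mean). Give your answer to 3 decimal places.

n = 9, Σ = 5700, M = 633.3333
Σ(x−M)² = 63148.000; s = √(63148.000/8) = 88.8454
CV = 88.8454 / 633.3333 = 0.14028

0.140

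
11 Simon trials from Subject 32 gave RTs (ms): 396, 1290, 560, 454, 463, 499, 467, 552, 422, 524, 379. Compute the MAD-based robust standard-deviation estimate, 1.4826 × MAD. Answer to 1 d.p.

Sorted: 379, 396, 422, 454, 463, 467, 499, 524, 552, 560, 1290 → median = 467
|x − 467| sorted: 0, 4, 13, 32, 45, 57, 71, 85, 88, 93, 823 → MAD = 57
Robust SD ≈ 1.4826 × 57 = 84.508

84.5 ms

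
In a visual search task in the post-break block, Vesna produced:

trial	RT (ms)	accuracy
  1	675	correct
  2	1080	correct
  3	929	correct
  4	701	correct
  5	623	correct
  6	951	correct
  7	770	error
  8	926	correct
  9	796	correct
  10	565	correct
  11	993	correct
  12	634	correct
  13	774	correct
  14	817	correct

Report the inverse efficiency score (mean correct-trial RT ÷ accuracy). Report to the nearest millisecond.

867 ms

Correct trials (n=13): 675, 1080, 929, 701, 623, 951, 926, 796, 565, 993, 634, 774, 817
Mean correct RT = 10464/13 = 804.9231 ms
Proportion correct = 13/14
IES = 804.9231 / (13/14) = 866.840 ms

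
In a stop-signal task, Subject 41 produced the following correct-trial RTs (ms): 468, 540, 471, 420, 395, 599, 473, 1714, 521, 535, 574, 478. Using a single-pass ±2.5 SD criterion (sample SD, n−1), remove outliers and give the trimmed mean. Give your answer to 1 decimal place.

497.6 ms

n = 12, ΣRT = 7188, M = 599.000
Σ(x−M)² = 1395230.00; s = √(1395230.00/11) = 356.145
Cutoffs: 599.000 ± 2.5·356.145 → [-291.4, 1489.4]
Outside: 1714 → excluded.
Retained (n=11): Σ = 5474, mean = 5474/11 = 497.636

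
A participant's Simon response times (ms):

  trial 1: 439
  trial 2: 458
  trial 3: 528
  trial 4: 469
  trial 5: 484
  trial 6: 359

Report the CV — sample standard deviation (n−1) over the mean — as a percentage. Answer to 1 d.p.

n = 6, Σ = 2737, M = 456.1667
Σ(x−M)² = 15838.833; s = √(15838.833/5) = 56.2829
CV = 56.2829 / 456.1667 = 0.12338 = 12.338%

12.3%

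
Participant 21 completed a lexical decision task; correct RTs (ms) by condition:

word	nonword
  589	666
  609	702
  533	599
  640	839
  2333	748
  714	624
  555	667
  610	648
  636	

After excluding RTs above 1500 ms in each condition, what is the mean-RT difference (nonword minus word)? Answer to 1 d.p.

75.9 ms

word: exclude 2333
M(word) = 4886/8 = 610.750
M(nonword) = 5493/8 = 686.625
Difference = 686.625 − 610.750 = 75.875 ms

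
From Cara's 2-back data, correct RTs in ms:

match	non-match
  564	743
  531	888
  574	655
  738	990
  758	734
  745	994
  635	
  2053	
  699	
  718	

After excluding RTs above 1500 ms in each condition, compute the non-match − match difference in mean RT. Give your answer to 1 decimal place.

match: exclude 2053
M(match) = 5962/9 = 662.444
M(non-match) = 5004/6 = 834.000
Difference = 834.000 − 662.444 = 171.556 ms

171.6 ms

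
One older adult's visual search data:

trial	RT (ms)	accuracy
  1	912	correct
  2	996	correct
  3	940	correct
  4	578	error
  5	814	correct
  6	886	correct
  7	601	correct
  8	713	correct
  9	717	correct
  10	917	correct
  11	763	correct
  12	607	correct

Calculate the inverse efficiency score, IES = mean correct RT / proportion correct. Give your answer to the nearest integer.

879 ms

Correct trials (n=11): 912, 996, 940, 814, 886, 601, 713, 717, 917, 763, 607
Mean correct RT = 8866/11 = 806.0000 ms
Proportion correct = 11/12
IES = 806.0000 / (11/12) = 879.273 ms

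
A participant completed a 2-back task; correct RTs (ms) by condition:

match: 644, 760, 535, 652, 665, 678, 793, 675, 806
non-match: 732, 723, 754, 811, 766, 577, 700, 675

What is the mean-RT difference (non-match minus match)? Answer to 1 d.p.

27.5 ms

M(match) = 6208/9 = 689.778
M(non-match) = 5738/8 = 717.250
Difference = 717.250 − 689.778 = 27.472 ms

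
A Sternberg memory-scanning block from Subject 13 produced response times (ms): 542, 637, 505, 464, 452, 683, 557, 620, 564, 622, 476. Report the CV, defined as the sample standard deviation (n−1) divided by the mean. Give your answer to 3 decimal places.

0.139

n = 11, Σ = 6122, M = 556.5455
Σ(x−M)² = 59680.727; s = √(59680.727/10) = 77.2533
CV = 77.2533 / 556.5455 = 0.13881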